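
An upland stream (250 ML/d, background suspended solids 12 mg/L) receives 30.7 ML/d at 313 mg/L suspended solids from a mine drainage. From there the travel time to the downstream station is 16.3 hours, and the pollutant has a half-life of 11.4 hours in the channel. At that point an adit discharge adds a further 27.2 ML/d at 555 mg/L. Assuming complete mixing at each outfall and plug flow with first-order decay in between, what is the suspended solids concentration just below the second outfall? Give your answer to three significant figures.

64.2 mg/L

Mixed concentration C = ΣQC/ΣQ = (250.0·12.00 + 30.70·313.0) / 280.7 = 12610/280.7 = 44.92 mg/L; combined flow 280.7 ML/d.
Half-life 11.4 h → k = ln 2 / 11.4 = 0.06080 h⁻¹ = 1.459 d⁻¹.
First-order decay: C = 44.92·exp(−k·t) = 44.92·0.3712 = 16.67 mg/L.
At the second outfall, C = (280.7·16.67 + 27.20·555.0) / (280.7 + 27.20) = 64.23 mg/L.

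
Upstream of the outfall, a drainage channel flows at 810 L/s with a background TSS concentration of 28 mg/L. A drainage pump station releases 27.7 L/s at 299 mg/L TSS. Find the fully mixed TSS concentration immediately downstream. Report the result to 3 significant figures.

After mixing, C = (810.0·28.00 + 27.70·299.0) / 837.7 = 30960/837.7 = 36.96 mg/L.

37.0 mg/L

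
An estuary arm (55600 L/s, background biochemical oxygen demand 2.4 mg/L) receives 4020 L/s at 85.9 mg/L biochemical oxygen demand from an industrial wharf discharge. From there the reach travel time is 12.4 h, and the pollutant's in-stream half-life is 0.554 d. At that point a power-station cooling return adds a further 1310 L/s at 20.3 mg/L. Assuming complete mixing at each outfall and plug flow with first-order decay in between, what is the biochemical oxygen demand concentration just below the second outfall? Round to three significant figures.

4.55 mg/L

Conservation of mass: C = (55600·2.400 + 4020·85.90) / 59620 = 478800/59620 = 8.030 mg/L; combined flow 59620 L/s.
Half-life 0.554 d → k = ln 2 / 0.554 = 1.251 d⁻¹.
After decay, C = 8.030 × e^(−kt) = 8.030 × 0.5239 = 4.207 mg/L.
Second outfall: C = (59620·4.207 + 1310·20.30)/60930 = 4.553 mg/L.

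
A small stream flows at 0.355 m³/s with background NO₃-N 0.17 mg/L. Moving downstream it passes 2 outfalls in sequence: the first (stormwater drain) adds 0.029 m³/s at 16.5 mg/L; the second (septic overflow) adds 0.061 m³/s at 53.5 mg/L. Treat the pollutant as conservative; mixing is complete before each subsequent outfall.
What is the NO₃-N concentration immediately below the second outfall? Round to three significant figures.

8.54 mg/L

Outfall 1: combined Q = 0.3840 m³/s; C = (0.3550·0.1700 + 0.02900·16.50)/0.3840 = 1.403 mg/L.
Outfall 2: combined Q = 0.4450 m³/s; C = (0.3840·1.403 + 0.06100·53.50)/0.4450 = 8.545 mg/L.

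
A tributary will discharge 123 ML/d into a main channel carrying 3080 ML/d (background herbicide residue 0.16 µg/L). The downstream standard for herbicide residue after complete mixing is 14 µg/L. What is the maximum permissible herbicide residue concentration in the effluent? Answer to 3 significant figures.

361 µg/L

At the limit, (Qr·Cr + Qe·Cₑ)/(Qr + Qe) = 14:
Cₑ = (3203·14 − 3080·0.1600) / 123.0 = 360.6 µg/L.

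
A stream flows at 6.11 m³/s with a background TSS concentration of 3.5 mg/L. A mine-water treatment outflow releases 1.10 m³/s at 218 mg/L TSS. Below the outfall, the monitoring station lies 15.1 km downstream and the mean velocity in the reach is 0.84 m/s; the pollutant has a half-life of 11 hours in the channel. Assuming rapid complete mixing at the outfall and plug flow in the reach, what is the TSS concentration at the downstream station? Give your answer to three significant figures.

26.4 mg/L

After mixing, C = (6.110·3.500 + 1.100·218.0) / 7.210 = 261.2/7.210 = 36.23 mg/L.
Travel time t = 15.1·1000 / 0.84 = 17980 s = 4.993 h.
Half-life 11 h → k = ln 2 / 11 = 0.06301 h⁻¹ = 1.512 d⁻¹.
Decay over the reach: 36.23·exp(−kt) = 36.23·0.7300 = 26.45 mg/L.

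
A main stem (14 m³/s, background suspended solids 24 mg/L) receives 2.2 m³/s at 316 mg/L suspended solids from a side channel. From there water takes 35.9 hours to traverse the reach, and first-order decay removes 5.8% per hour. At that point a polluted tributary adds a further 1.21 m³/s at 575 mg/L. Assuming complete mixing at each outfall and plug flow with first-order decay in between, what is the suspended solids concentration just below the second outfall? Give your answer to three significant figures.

Mass balance: C = (14.00·24.00 + 2.200·316.0) / 16.20 = 1031/16.20 = 63.65 mg/L; combined flow 16.20 m³/s.
5.8%/h lost → k = −ln(1 − 0.058) = 0.05975 h⁻¹.
Decay over the reach: 63.65·exp(−kt) = 63.65·0.1171 = 7.452 mg/L.
Second outfall: C = (16.20·7.452 + 1.210·575.0)/17.41 = 46.90 mg/L.

46.9 mg/L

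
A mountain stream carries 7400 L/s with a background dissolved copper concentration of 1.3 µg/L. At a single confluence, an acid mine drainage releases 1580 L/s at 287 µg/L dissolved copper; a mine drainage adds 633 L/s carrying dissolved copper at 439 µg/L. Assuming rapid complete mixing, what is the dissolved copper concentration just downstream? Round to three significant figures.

77.1 µg/L

Mass balance: C = (7400·1.300 + 1580·287.0 + 633.0·439.0) / 9613 = 741000/9613 = 77.08 µg/L.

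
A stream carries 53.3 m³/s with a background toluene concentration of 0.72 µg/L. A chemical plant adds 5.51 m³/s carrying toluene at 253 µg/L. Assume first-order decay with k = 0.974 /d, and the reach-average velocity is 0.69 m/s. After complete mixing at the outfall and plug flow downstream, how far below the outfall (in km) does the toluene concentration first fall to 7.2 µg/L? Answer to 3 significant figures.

74.6 km

After mixing, C = (53.30·0.7200 + 5.510·253.0) / 58.81 = 1432/58.81 = 24.36 µg/L.
Set 24.36·exp(−k·t) = 7.2 → t = ln(24.36/7.2)/k = 108100 s = 30.03 h.
Distance = v·t = 0.69·108100 = 74590 m = 74.59 km.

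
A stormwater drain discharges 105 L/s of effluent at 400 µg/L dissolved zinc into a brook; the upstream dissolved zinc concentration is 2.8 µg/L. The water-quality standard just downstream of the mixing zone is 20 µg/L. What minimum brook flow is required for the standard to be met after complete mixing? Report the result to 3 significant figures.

2320 L/s

Set C_mix = 20: (Q·2.800 + 105.0·400.0) / (Q + 105.0) = 20
→ Q = 105.0·(400.0 − 20)/(20 − 2.800) = 2320 L/s.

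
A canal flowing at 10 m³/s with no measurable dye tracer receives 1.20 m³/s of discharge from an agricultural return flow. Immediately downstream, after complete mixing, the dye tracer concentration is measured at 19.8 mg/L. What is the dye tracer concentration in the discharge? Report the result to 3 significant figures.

185 mg/L

Mass balance: 10.00·0 + 1.200·Cₑ = 11.20·19.80
→ Cₑ = (11.20·19.80 − 10.00·0) / 1.200 = 184.8 mg/L.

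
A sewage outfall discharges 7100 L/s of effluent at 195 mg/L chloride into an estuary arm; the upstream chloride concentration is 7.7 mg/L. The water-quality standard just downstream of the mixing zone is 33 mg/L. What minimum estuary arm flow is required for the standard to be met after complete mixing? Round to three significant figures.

45500 L/s

Set C_mix = 33: (Q·7.700 + 7100·195.0) / (Q + 7100) = 33
→ Q = 7100·(195.0 − 33)/(33 − 7.700) = 45460 L/s.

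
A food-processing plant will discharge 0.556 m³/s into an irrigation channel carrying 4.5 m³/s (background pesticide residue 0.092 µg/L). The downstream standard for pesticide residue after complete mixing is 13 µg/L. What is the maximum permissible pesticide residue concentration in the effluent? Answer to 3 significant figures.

At the limit, (Qr·Cr + Qe·Cₑ)/(Qr + Qe) = 13:
Cₑ = (5.056·13 − 4.500·0.09200) / 0.5560 = 117.5 µg/L.

117 µg/L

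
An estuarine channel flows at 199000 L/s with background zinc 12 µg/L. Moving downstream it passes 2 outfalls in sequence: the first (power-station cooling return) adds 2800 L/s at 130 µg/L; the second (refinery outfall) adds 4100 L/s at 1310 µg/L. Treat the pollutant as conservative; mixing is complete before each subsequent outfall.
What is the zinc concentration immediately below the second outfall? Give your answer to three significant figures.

Outfall 1: combined Q = 201800 L/s; C = (199000·12.00 + 2800·130.0)/201800 = 13.64 µg/L.
Outfall 2: combined Q = 205900 L/s; C = (201800·13.64 + 4100·1310)/205900 = 39.45 µg/L.

39.5 µg/L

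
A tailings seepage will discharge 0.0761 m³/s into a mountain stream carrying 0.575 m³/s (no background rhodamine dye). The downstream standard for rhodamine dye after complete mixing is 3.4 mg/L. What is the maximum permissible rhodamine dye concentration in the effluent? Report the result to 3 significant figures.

At the limit, (Qr·Cr + Qe·Cₑ)/(Qr + Qe) = 3.4:
Cₑ = (0.6511·3.4 − 0.5750·0) / 0.07610 = 29.09 mg/L.

29.1 mg/L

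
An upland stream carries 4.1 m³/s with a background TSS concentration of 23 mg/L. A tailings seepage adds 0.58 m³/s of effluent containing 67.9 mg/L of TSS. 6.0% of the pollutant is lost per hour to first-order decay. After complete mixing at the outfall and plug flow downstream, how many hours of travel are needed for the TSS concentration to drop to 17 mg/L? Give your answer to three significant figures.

8.39 h

Mixed concentration C = ΣQC/ΣQ = (4.100·23.00 + 0.5800·67.90) / 4.680 = 133.7/4.680 = 28.56 mg/L.
6.0%/h lost → k = −ln(1 − 0.06) = 0.06188 h⁻¹.
28.56·exp(−k·t) = 17 → t = ln(28.56/17)/k = 30190 s = 8.387 h.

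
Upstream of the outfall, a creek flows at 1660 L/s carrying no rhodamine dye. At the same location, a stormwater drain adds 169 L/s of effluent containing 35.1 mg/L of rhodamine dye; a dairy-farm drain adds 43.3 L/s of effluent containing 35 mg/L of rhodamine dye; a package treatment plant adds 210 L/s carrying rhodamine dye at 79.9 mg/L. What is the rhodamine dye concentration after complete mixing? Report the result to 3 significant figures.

Mixed concentration C = ΣQC/ΣQ = (1660·0 + 169.0·35.10 + 43.30·35.00 + 210.0·79.90) / 2082 = 24230/2082 = 11.63 mg/L.

11.6 mg/L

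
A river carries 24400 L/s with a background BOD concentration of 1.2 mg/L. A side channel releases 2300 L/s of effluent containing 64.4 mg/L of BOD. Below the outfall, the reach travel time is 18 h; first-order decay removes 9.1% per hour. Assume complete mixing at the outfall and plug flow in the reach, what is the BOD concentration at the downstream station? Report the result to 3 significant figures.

1.19 mg/L

After mixing, C = (24400·1.200 + 2300·64.40) / 26700 = 177400/26700 = 6.644 mg/L.
9.1%/h lost → k = −ln(1 − 0.091) = 0.09541 h⁻¹.
After decay, C = 6.644 × e^(−kt) = 6.644 × 0.1795 = 1.193 mg/L.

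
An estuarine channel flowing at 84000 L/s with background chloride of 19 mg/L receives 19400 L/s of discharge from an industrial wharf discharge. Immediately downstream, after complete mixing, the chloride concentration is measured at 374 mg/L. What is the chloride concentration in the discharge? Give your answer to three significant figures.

1910 mg/L

Mass balance: 84000·19.00 + 19400·Cₑ = 103400·374.0
→ Cₑ = (103400·374.0 − 84000·19.00) / 19400 = 1911 mg/L.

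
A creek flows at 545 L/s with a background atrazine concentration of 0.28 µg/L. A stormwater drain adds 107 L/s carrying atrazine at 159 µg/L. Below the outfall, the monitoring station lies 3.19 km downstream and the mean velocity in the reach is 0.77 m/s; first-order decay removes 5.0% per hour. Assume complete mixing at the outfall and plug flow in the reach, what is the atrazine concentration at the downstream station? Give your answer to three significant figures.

24.8 µg/L

After mixing, C = (545.0·0.2800 + 107.0·159.0) / 652.0 = 17170/652.0 = 26.33 µg/L.
Travel time t = 3.19·1000 / 0.77 = 4143 s = 1.151 h.
5.0%/h lost → k = −ln(1 − 0.05) = 0.05129 h⁻¹.
First-order decay: C = 26.33·exp(−k·t) = 26.33·0.9427 = 24.82 µg/L.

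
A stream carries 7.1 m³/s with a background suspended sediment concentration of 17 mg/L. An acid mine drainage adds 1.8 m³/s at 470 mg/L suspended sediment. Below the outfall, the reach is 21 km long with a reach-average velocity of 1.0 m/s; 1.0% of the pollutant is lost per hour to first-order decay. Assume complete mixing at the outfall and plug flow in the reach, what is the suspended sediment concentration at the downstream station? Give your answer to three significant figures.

Flow-weighted average: C = (7.100·17.00 + 1.800·470.0) / 8.900 = 966.7/8.900 = 108.6 mg/L.
Travel time t = 21·1000 / 1.0 = 21000 s = 5.833 h.
1.0%/h lost → k = −ln(1 − 0.01) = 0.01005 h⁻¹.
First-order decay: C = 108.6·exp(−k·t) = 108.6·0.9431 = 102.4 mg/L.

102 mg/L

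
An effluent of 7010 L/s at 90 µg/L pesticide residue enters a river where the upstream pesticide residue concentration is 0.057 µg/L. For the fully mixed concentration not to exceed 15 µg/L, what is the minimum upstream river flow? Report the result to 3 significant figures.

35200 L/s

Set C_mix = 15: (Q·0.05700 + 7010·90.00) / (Q + 7010) = 15
→ Q = 7010·(90.00 − 15)/(15 − 0.05700) = 35180 L/s.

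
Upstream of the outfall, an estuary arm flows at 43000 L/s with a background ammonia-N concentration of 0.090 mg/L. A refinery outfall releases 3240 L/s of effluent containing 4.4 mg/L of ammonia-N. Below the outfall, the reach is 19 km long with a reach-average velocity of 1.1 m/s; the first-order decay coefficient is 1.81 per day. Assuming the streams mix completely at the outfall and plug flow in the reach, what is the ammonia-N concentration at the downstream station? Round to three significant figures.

Flow-weighted average: C = (43000·0.09000 + 3240·4.400) / 46240 = 18130/46240 = 0.3920 mg/L.
Travel time t = 19·1000 / 1.1 = 17270 s = 4.798 h.
Applying C = C₀e^(−kt): 0.3920 × 0.6964 = 0.2730 mg/L.

0.273 mg/L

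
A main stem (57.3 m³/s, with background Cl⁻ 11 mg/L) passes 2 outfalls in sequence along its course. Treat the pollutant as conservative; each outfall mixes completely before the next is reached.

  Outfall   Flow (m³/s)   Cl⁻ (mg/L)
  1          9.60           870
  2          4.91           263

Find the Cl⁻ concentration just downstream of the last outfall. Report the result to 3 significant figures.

Outfall 1: combined Q = 66.90 m³/s; C = (57.30·11.00 + 9.600·870.0)/66.90 = 134.3 mg/L.
Outfall 2: combined Q = 71.81 m³/s; C = (66.90·134.3 + 4.910·263.0)/71.81 = 143.1 mg/L.

143 mg/L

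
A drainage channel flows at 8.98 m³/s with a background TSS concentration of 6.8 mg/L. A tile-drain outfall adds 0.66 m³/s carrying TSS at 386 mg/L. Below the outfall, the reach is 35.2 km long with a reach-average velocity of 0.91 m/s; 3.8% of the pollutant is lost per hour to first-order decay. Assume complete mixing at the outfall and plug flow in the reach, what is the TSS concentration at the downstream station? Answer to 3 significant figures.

Mass balance: C = (8.980·6.800 + 0.6600·386.0) / 9.640 = 315.8/9.640 = 32.76 mg/L.
Travel time t = 35.2·1000 / 0.91 = 38680 s = 10.74 h.
3.8%/h lost → k = −ln(1 − 0.038) = 0.03874 h⁻¹.
Applying C = C₀e^(−kt): 32.76 × 0.6595 = 21.61 mg/L.

21.6 mg/L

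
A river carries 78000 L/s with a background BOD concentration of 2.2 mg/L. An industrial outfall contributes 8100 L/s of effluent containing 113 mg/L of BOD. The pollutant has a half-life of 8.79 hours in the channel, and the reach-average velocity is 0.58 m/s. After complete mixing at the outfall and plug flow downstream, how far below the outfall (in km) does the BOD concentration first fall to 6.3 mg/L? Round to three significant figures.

18.4 km

Mass balance: C = (78000·2.200 + 8100·113.0) / 86100 = 1087000/86100 = 12.62 mg/L.
Half-life 8.79 h → k = ln 2 / 8.79 = 0.07886 h⁻¹ = 1.893 d⁻¹.
Set 12.62·exp(−k·t) = 6.3 → t = ln(12.62/6.3)/k = 31730 s = 8.814 h.
Distance = v·t = 0.58·31730 = 18400 m = 18.40 km.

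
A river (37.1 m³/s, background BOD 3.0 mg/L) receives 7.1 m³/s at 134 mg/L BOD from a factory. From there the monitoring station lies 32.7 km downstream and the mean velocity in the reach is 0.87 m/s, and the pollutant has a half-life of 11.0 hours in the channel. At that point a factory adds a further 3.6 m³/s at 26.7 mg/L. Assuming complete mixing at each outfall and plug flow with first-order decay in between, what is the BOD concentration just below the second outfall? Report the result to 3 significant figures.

After mixing, C = (37.10·3.000 + 7.100·134.0) / 44.20 = 1063/44.20 = 24.04 mg/L; combined flow 44.20 m³/s.
Travel time t = 32.7·1000 / 0.87 = 37590 s = 10.44 h.
Half-life 11.0 h → k = ln 2 / 11.0 = 0.06301 h⁻¹ = 1.512 d⁻¹.
Applying C = C₀e^(−kt): 24.04 × 0.5179 = 12.45 mg/L.
At the second outfall, C = (44.20·12.45 + 3.600·26.70) / (44.20 + 3.600) = 13.53 mg/L.

13.5 mg/L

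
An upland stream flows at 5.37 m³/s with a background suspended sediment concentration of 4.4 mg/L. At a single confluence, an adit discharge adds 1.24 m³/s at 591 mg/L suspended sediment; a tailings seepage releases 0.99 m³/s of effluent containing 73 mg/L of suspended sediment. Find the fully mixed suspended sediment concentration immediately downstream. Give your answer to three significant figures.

109 mg/L

Mixed concentration C = ΣQC/ΣQ = (5.370·4.400 + 1.240·591.0 + 0.9900·73.00) / 7.600 = 828.7/7.600 = 109.0 mg/L.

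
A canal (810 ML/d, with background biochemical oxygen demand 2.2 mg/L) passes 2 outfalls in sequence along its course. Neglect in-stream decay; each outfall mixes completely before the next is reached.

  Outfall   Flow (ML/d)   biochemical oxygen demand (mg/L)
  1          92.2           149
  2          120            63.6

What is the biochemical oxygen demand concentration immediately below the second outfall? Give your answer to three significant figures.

After outfall 1: Q = 810.0 + 92.20 = 902.2 ML/d; C = (810.0·2.200 + 92.20·149.0)/902.2 = 17.20 mg/L.
After outfall 2: Q = 902.2 + 120.0 = 1022 ML/d; C = (902.2·17.20 + 120.0·63.60)/1022 = 22.65 mg/L.

22.6 mg/L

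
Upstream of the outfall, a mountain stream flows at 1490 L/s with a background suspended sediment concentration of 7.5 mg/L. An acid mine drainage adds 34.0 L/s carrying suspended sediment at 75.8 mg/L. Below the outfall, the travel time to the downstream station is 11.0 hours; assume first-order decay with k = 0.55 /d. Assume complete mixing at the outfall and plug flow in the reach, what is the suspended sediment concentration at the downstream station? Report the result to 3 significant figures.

Flow-weighted average: C = (1490·7.500 + 34.00·75.80) / 1524 = 13750/1524 = 9.024 mg/L.
Decay over the reach: 9.024·exp(−kt) = 9.024·0.7772 = 7.013 mg/L.

7.01 mg/L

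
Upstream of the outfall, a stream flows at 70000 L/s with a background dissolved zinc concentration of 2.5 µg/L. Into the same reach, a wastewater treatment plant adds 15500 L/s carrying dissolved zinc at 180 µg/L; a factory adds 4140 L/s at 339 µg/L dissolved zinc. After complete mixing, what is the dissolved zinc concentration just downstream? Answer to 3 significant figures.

Mixed concentration C = ΣQC/ΣQ = (70000·2.500 + 15500·180.0 + 4140·339.0) / 89640 = 4368000/89640 = 48.73 µg/L.

48.7 µg/L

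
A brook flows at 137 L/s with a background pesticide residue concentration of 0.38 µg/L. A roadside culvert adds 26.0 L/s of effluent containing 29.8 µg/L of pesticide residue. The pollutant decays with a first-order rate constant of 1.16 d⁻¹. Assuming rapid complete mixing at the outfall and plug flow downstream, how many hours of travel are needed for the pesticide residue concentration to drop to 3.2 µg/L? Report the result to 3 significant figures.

9.53 h

After mixing, C = (137.0·0.3800 + 26.00·29.80) / 163.0 = 826.9/163.0 = 5.073 µg/L.
5.073·exp(−k·t) = 3.2 → t = ln(5.073/3.2)/k = 34320 s = 9.532 h.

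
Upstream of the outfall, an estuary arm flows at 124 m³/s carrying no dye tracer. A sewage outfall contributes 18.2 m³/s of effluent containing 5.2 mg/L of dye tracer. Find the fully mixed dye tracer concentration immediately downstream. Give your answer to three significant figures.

0.666 mg/L

Conservation of mass: C = (124.0·0 + 18.20·5.200) / 142.2 = 94.64/142.2 = 0.6655 mg/L.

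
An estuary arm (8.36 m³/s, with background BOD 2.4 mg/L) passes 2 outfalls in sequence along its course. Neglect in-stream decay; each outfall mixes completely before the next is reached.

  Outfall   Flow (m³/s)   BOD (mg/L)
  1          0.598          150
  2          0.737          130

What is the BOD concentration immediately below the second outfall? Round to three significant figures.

21.2 mg/L

Below outfall 1: Q → 8.958 m³/s, C = (8.360·2.400 + 0.5980·150.0)/8.958 = 12.25 mg/L.
Below outfall 2: Q → 9.695 m³/s, C = (8.958·12.25 + 0.7370·130.0)/9.695 = 21.20 mg/L.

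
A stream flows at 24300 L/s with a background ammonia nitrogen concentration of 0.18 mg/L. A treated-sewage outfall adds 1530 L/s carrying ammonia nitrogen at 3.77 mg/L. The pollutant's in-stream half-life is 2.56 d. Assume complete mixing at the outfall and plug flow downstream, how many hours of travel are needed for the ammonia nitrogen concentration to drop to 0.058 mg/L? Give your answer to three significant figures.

Flow-weighted average: C = (24300·0.1800 + 1530·3.770) / 25830 = 10140/25830 = 0.3926 mg/L.
Half-life 2.56 d → k = ln 2 / 2.56 = 0.2708 d⁻¹.
0.3926·exp(−k·t) = 0.058 → t = ln(0.3926/0.058)/k = 610300 s = 169.5 h.

170 h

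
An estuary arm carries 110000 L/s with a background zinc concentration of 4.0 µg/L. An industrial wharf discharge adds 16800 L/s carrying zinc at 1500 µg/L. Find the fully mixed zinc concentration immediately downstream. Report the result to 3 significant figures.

202 µg/L

Mixed concentration C = ΣQC/ΣQ = (110000·4.000 + 16800·1500) / 126800 = 25640000/126800 = 202.2 µg/L.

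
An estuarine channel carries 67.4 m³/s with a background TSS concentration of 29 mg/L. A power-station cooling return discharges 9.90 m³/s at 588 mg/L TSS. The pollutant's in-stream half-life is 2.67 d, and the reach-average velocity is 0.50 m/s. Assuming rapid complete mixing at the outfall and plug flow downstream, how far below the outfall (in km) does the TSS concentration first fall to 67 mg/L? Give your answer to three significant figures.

67.6 km

Conservation of mass: C = (67.40·29.00 + 9.900·588.0) / 77.30 = 7776/77.30 = 100.6 mg/L.
Half-life 2.67 d → k = ln 2 / 2.67 = 0.2596 d⁻¹.
Set 100.6·exp(−k·t) = 67 → t = ln(100.6/67)/k = 135200 s = 37.57 h.
Distance = v·t = 0.50·135200 = 67620 m = 67.62 km.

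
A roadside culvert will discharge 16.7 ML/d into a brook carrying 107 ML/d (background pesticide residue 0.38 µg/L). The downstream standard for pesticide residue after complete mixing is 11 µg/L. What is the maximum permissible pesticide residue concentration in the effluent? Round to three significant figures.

79.0 µg/L

At the limit, (Qr·Cr + Qe·Cₑ)/(Qr + Qe) = 11:
Cₑ = (123.7·11 − 107.0·0.3800) / 16.70 = 79.04 µg/L.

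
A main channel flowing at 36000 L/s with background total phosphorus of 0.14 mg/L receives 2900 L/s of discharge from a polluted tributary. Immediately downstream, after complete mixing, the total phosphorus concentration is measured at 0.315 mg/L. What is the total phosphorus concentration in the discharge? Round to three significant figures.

2.49 mg/L

Mass balance: 36000·0.1400 + 2900·Cₑ = 38900·0.3150
→ Cₑ = (38900·0.3150 − 36000·0.1400) / 2900 = 2.487 mg/L.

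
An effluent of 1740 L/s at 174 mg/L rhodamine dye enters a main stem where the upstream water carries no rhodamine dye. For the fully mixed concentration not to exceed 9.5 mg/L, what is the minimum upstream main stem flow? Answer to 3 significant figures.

Set C_mix = 9.5: (Q·0 + 1740·174.0) / (Q + 1740) = 9.5
→ Q = 1740·(174.0 − 9.5)/(9.5 − 0) = 30130 L/s.

30100 L/s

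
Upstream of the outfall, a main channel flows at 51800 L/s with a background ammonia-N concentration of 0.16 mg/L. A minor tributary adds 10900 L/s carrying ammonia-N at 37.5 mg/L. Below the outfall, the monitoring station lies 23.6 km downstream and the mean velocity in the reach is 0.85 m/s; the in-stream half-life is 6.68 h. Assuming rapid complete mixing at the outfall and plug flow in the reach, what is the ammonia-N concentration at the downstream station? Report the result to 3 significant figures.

Mass balance: C = (51800·0.1600 + 10900·37.50) / 62700 = 417000/62700 = 6.651 mg/L.
Travel time t = 23.6·1000 / 0.85 = 27760 s = 7.712 h.
Half-life 6.68 h → k = ln 2 / 6.68 = 0.1038 h⁻¹ = 2.490 d⁻¹.
Decay over the reach: 6.651·exp(−kt) = 6.651·0.4492 = 2.988 mg/L.

2.99 mg/L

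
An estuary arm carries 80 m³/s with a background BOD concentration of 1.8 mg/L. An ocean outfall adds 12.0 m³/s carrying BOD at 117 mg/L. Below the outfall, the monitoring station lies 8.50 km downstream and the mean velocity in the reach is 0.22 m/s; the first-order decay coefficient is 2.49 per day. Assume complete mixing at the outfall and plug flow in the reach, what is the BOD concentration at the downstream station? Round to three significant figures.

5.53 mg/L

Mass balance: C = (80.00·1.800 + 12.00·117.0) / 92.00 = 1548/92.00 = 16.83 mg/L.
Travel time t = 8.50·1000 / 0.22 = 38640 s = 10.73 h.
After decay, C = 16.83 × e^(−kt) = 16.83 × 0.3284 = 5.526 mg/L.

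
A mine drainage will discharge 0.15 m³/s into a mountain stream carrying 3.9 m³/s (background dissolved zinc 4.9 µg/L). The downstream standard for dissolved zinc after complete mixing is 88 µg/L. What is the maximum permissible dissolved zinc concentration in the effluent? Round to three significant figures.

At the limit, (Qr·Cr + Qe·Cₑ)/(Qr + Qe) = 88:
Cₑ = (4.050·88 − 3.900·4.900) / 0.1500 = 2249 µg/L.

2250 µg/L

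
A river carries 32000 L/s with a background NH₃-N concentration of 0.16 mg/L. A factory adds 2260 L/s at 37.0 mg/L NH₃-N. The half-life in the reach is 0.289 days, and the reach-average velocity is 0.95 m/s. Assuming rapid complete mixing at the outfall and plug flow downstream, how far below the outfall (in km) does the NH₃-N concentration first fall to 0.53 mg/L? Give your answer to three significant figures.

Flow-weighted average: C = (32000·0.1600 + 2260·37.00) / 34260 = 88740/34260 = 2.590 mg/L.
Half-life 0.289 d → k = ln 2 / 0.289 = 2.398 d⁻¹.
Set 2.590·exp(−k·t) = 0.53 → t = ln(2.590/0.53)/k = 57160 s = 15.88 h.
Distance = v·t = 0.95·57160 = 54300 m = 54.30 km.

54.3 km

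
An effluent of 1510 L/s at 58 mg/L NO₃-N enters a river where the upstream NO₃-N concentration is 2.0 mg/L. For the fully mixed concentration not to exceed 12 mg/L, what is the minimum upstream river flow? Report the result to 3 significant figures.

6950 L/s

Set C_mix = 12: (Q·2.000 + 1510·58.00) / (Q + 1510) = 12
→ Q = 1510·(58.00 − 12)/(12 − 2.000) = 6946 L/s.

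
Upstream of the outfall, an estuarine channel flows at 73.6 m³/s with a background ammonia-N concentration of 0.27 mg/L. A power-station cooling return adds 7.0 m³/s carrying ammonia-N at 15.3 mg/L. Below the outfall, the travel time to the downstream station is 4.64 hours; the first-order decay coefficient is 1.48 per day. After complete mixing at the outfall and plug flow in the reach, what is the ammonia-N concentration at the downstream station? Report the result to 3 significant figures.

1.18 mg/L

Mixed concentration C = ΣQC/ΣQ = (73.60·0.2700 + 7.000·15.30) / 80.60 = 127.0/80.60 = 1.575 mg/L.
First-order decay: C = 1.575·exp(−k·t) = 1.575·0.7512 = 1.183 mg/L.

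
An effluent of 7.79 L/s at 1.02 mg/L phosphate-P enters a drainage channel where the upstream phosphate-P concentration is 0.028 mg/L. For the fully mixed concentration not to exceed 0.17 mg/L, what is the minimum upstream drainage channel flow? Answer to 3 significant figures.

46.6 L/s

Set C_mix = 0.17: (Q·0.02800 + 7.790·1.020) / (Q + 7.790) = 0.17
→ Q = 7.790·(1.020 − 0.17)/(0.17 − 0.02800) = 46.63 L/s.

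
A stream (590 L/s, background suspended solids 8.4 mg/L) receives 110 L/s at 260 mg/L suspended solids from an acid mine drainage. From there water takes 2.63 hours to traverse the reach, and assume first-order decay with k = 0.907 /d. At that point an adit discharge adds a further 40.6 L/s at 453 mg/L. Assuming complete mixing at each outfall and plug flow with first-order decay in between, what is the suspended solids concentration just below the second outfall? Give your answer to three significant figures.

Flow-weighted average: C = (590.0·8.400 + 110.0·260.0) / 700.0 = 33560/700.0 = 47.94 mg/L; combined flow 700.0 L/s.
Applying C = C₀e^(−kt): 47.94 × 0.9054 = 43.40 mg/L.
At the second outfall, C = (700.0·43.40 + 40.60·453.0) / (700.0 + 40.60) = 65.86 mg/L.

65.9 mg/L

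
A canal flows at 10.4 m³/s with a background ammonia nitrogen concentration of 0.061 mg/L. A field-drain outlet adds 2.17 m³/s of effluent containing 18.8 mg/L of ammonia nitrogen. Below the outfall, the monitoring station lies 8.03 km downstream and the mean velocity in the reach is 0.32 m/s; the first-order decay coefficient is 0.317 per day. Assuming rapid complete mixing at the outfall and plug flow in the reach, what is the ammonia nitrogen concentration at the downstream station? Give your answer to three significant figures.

Flow-weighted average: C = (10.40·0.06100 + 2.170·18.80) / 12.57 = 41.43/12.57 = 3.296 mg/L.
Travel time t = 8.03·1000 / 0.32 = 25090 s = 6.970 h.
Applying C = C₀e^(−kt): 3.296 × 0.9120 = 3.006 mg/L.

3.01 mg/L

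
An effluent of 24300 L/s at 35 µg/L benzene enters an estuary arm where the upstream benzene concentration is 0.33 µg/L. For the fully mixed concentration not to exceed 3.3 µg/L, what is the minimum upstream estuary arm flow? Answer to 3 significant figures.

Set C_mix = 3.3: (Q·0.3300 + 24300·35.00) / (Q + 24300) = 3.3
→ Q = 24300·(35.00 − 3.3)/(3.3 − 0.3300) = 259400 L/s.

259000 L/s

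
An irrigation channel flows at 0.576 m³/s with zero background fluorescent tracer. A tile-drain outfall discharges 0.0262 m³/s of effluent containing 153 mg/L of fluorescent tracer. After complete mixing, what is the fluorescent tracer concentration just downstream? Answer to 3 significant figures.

6.66 mg/L

Flow-weighted average: C = (0.5760·0 + 0.02620·153.0) / 0.6022 = 4.009/0.6022 = 6.657 mg/L.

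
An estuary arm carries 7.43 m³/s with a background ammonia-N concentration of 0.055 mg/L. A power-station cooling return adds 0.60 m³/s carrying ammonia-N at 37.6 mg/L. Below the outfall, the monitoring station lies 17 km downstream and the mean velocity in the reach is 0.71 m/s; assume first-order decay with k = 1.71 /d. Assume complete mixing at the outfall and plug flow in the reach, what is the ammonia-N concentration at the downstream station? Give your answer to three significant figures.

1.78 mg/L

Flow-weighted average: C = (7.430·0.05500 + 0.6000·37.60) / 8.030 = 22.97/8.030 = 2.860 mg/L.
Travel time t = 17·1000 / 0.71 = 23940 s = 6.651 h.
After decay, C = 2.860 × e^(−kt) = 2.860 × 0.6226 = 1.781 mg/L.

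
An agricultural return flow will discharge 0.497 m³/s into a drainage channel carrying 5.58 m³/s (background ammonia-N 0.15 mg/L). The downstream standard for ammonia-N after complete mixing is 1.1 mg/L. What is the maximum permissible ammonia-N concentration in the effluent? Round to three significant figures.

At the limit, (Qr·Cr + Qe·Cₑ)/(Qr + Qe) = 1.1:
Cₑ = (6.077·1.1 − 5.580·0.1500) / 0.4970 = 11.77 mg/L.

11.8 mg/L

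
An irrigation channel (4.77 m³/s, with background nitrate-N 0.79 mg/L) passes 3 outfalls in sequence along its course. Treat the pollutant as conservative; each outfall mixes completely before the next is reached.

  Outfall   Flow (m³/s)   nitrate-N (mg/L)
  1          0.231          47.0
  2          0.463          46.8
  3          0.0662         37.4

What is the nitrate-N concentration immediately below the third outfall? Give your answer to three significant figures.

Below outfall 1: Q → 5.001 m³/s, C = (4.770·0.7900 + 0.2310·47.00)/5.001 = 2.924 mg/L.
Below outfall 2: Q → 5.464 m³/s, C = (5.001·2.924 + 0.4630·46.80)/5.464 = 6.642 mg/L.
Below outfall 3: Q → 5.530 m³/s, C = (5.464·6.642 + 0.06620·37.40)/5.530 = 7.011 mg/L.

7.01 mg/L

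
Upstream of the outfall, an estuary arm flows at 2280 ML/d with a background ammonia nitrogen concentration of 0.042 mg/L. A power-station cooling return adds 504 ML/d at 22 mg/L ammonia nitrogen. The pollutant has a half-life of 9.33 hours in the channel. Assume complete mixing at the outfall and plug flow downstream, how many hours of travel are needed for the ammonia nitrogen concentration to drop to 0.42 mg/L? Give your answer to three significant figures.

Conservation of mass: C = (2280·0.04200 + 504.0·22.00) / 2784 = 11180/2784 = 4.017 mg/L.
Half-life 9.33 h → k = ln 2 / 9.33 = 0.07429 h⁻¹ = 1.783 d⁻¹.
4.017·exp(−k·t) = 0.42 → t = ln(4.017/0.42)/k = 109400 s = 30.39 h.

30.4 h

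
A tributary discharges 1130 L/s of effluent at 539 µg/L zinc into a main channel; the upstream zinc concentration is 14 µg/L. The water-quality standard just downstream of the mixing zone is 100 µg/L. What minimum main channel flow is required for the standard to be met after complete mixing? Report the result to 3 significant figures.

5770 L/s

Set C_mix = 100: (Q·14.00 + 1130·539.0) / (Q + 1130) = 100
→ Q = 1130·(539.0 − 100)/(100 − 14.00) = 5768 L/s.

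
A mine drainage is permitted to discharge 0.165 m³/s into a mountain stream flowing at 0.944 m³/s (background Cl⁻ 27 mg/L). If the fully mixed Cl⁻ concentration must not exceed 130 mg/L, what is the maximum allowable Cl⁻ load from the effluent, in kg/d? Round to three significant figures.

10300 kg/d

Mass balance at the limit: 0.9440·27.00 + 0.1650·Cₑ = 1.109·130 → Cₑ = 719.3 mg/L.
Load = 0.1650 m³/s × 719.3 g/m³ × 86 400 s/d = 10250 kg/d.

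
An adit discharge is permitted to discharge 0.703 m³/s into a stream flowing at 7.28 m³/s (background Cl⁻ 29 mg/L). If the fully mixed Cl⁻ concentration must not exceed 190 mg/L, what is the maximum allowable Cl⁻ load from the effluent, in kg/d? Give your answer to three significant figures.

113000 kg/d

Mass balance at the limit: 7.280·29.00 + 0.7030·Cₑ = 7.983·190 → Cₑ = 1857 mg/L.
Load = 0.7030 m³/s × 1857 g/m³ × 86 400 s/d = 112800 kg/d.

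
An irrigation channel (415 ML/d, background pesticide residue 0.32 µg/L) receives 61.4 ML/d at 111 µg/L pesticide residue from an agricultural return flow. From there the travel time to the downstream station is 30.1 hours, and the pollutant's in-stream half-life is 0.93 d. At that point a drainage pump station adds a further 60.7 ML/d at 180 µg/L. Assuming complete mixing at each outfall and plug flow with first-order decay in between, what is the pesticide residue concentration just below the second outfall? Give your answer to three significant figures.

After mixing, C = (415.0·0.3200 + 61.40·111.0) / 476.4 = 6948/476.4 = 14.58 µg/L; combined flow 476.4 ML/d.
Half-life 0.93 d → k = ln 2 / 0.93 = 0.7453 d⁻¹.
Decay over the reach: 14.58·exp(−kt) = 14.58·0.3927 = 5.727 µg/L.
Second outfall: C = (476.4·5.727 + 60.70·180.0)/537.1 = 25.42 µg/L.

25.4 µg/L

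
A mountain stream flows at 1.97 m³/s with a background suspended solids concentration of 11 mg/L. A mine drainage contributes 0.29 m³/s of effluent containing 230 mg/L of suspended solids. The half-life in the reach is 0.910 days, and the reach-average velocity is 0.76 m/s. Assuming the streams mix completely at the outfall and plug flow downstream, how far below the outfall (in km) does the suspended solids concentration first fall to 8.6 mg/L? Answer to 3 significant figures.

131 km

Conservation of mass: C = (1.970·11.00 + 0.2900·230.0) / 2.260 = 88.37/2.260 = 39.10 mg/L.
Half-life 0.910 d → k = ln 2 / 0.910 = 0.7617 d⁻¹.
Set 39.10·exp(−k·t) = 8.6 → t = ln(39.10/8.6)/k = 171800 s = 47.72 h.
Distance = v·t = 0.76·171800 = 130600 m = 130.6 km.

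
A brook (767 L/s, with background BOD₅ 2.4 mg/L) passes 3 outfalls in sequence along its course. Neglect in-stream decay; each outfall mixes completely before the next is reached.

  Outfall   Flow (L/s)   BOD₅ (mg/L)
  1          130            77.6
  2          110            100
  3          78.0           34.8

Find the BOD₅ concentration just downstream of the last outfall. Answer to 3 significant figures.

After outfall 1: Q = 767.0 + 130.0 = 897.0 L/s; C = (767.0·2.400 + 130.0·77.60)/897.0 = 13.30 mg/L.
After outfall 2: Q = 897.0 + 110.0 = 1007 L/s; C = (897.0·13.30 + 110.0·100.0)/1007 = 22.77 mg/L.
After outfall 3: Q = 1007 + 78.00 = 1085 L/s; C = (1007·22.77 + 78.00·34.80)/1085 = 23.63 mg/L.

23.6 mg/L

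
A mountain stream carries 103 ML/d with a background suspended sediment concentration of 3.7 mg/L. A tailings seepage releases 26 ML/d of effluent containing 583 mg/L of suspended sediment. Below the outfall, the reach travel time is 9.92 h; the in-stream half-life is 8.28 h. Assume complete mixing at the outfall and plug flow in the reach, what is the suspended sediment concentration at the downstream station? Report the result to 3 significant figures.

52.5 mg/L

Flow-weighted average: C = (103.0·3.700 + 26.00·583.0) / 129.0 = 15540/129.0 = 120.5 mg/L.
Half-life 8.28 h → k = ln 2 / 8.28 = 0.08371 h⁻¹ = 2.009 d⁻¹.
First-order decay: C = 120.5·exp(−k·t) = 120.5·0.4359 = 52.50 mg/L.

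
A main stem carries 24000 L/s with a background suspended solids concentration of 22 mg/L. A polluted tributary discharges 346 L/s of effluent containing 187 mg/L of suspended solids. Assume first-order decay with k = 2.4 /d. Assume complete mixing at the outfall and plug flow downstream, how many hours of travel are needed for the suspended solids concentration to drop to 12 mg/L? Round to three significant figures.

Flow-weighted average: C = (24000·22.00 + 346.0·187.0) / 24350 = 592700/24350 = 24.34 mg/L.
24.34·exp(−k·t) = 12 → t = ln(24.34/12)/k = 25470 s = 7.074 h.

7.07 h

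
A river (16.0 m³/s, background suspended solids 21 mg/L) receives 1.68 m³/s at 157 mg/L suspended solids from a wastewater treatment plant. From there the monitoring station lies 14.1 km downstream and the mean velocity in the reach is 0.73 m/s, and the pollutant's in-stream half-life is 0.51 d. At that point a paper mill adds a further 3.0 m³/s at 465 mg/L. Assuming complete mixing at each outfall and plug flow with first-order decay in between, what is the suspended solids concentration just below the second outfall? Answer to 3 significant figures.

88.9 mg/L

Mixed concentration C = ΣQC/ΣQ = (16.00·21.00 + 1.680·157.0) / 17.68 = 599.8/17.68 = 33.92 mg/L; combined flow 17.68 m³/s.
Travel time t = 14.1·1000 / 0.73 = 19320 s = 5.365 h.
Half-life 0.51 d → k = ln 2 / 0.51 = 1.359 d⁻¹.
Decay over the reach: 33.92·exp(−kt) = 33.92·0.7380 = 25.03 mg/L.
Second outfall: C = (17.68·25.03 + 3.000·465.0)/20.68 = 88.86 mg/L.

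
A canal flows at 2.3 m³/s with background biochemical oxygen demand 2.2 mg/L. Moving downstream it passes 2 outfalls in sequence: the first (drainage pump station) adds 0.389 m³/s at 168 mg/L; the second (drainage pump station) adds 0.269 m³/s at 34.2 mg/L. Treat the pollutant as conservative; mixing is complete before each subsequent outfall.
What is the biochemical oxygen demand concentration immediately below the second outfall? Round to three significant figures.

26.9 mg/L

Outfall 1: combined Q = 2.689 m³/s; C = (2.300·2.200 + 0.3890·168.0)/2.689 = 26.19 mg/L.
Outfall 2: combined Q = 2.958 m³/s; C = (2.689·26.19 + 0.2690·34.20)/2.958 = 26.91 mg/L.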